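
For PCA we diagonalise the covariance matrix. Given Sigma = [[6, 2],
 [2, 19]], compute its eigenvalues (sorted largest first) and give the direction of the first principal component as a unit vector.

Step 1 — characteristic polynomial of 2×2 Sigma:
  det(Sigma - λI) = λ² - trace · λ + det = 0.
  trace = 6 + 19 = 25, det = 6·19 - (2)² = 110.
Step 2 — discriminant:
  Δ = trace² - 4·det = 625 - 440 = 185.
Step 3 — eigenvalues:
  λ = (trace ± √Δ)/2 = (25 ± 13.6015)/2,
  λ_1 = 19.3007,  λ_2 = 5.6993.

Step 4 — unit eigenvector for λ_1: solve (Sigma - λ_1 I)v = 0. First row:
  (6 - 19.3007)·v_x + (2)·v_y = 0, i.e. (-13.3007)·v_x + (2)·v_y = 0,
  so v ∝ (b, λ_1 - a) = (2, 13.3007) = u.
  ||u|| = √((2)² + (13.3007)²) = √(180.9096) ≈ 13.4503,
  v_1 = u/||u|| ≈ (0.1487, 0.9889) (||v_1|| = 1).

λ_1 = 19.3007,  λ_2 = 5.6993;  v_1 ≈ (0.1487, 0.9889)


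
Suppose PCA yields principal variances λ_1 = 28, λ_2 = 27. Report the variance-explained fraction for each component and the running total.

Step 1 — total variance = trace(Sigma) = Σ λ_i = 28 + 27 = 55.

Step 2 — fraction explained by component i = λ_i / Σ λ:
  PC1: 28/55 = 0.5091
  PC2: 27/55 = 0.4909

Step 3 — cumulative fraction after k components = (λ_1 + ... + λ_k) / Σ λ:
  k = 1: 28/55 = 0.5091
  k = 2: (28 + 27)/55 = 55/55 = 1

Summary (fraction, with percent):

explained: PC1 0.5091 (50.91%), PC2 0.4909 (49.09%);  cumulative: 0.5091, 1


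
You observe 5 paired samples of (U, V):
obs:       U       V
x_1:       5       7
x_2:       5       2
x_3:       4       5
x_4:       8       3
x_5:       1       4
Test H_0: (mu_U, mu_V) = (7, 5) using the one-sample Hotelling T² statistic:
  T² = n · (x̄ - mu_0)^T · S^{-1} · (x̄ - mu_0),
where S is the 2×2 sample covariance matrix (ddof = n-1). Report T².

Step 1 — sample mean vector:
  mean(U) = (5 + 5 + 4 + 8 + 1) / 5 = 23/5 = 4.6
  mean(V) = (7 + 2 + 5 + 3 + 4) / 5 = 21/5 = 4.2
  x̄ = (4.6, 4.2),  deviation x̄ - mu_0 = (4.6, 4.2) - (7, 5) = (-2.4, -0.8).

Step 2 — sample covariance matrix, S[i,j] = (1/(n-1)) · Σ_k (x_{k,i} - mean_i) · (x_{k,j} - mean_j), divisor n-1 = 4:
  S[U,U] = ((0.4)·(0.4) + (0.4)·(0.4) + (-0.6)·(-0.6) + (3.4)·(3.4) + (-3.6)·(-3.6)) / 4 = 25.2/4 = 6.3
  S[U,V] = ((0.4)·(2.8) + (0.4)·(-2.2) + (-0.6)·(0.8) + (3.4)·(-1.2) + (-3.6)·(-0.2)) / 4 = -3.6/4 = -0.9
  S[V,V] = ((2.8)·(2.8) + (-2.2)·(-2.2) + (0.8)·(0.8) + (-1.2)·(-1.2) + (-0.2)·(-0.2)) / 4 = 14.8/4 = 3.7
  S = [[6.3, -0.9],
 [-0.9, 3.7]].

Step 3 — invert S. det(S) = 6.3·3.7 - (-0.9)² = 22.5.
  S^{-1} = (1/det) · [[d, -b], [-b, a]] = [[0.1644, 0.04],
 [0.04, 0.28]].

Step 4 — quadratic form (x̄ - mu_0)^T · S^{-1} · (x̄ - mu_0):
  S^{-1} · (x̄ - mu_0) = (-0.4267, -0.32),
  (x̄ - mu_0)^T · [...] = (-2.4)·(-0.4267) + (-0.8)·(-0.32) = 1.28.

Step 5 — scale by n: T² = 5 · 1.28 = 6.4.

T² ≈ 6.4


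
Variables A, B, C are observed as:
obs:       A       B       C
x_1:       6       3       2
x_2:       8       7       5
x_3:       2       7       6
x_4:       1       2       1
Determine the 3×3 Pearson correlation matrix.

Step 1 — column means:
  mean(A) = (6 + 8 + 2 + 1) / 4 = 17/4 = 4.25
  mean(B) = (3 + 7 + 7 + 2) / 4 = 19/4 = 4.75
  mean(C) = (2 + 5 + 6 + 1) / 4 = 14/4 = 3.5

Step 2 — sample variances and covariances s[i,j] = (1/(n-1)) · Σ_k (x_{k,i} - mean_i) · (x_{k,j} - mean_j), with n-1 = 3:
  s[A,A] = ((1.75)·(1.75) + (3.75)·(3.75) + (-2.25)·(-2.25) + (-3.25)·(-3.25)) / 3 = 32.75/3 = 10.9167
  s[A,B] = ((1.75)·(-1.75) + (3.75)·(2.25) + (-2.25)·(2.25) + (-3.25)·(-2.75)) / 3 = 9.25/3 = 3.0833
  s[A,C] = ((1.75)·(-1.5) + (3.75)·(1.5) + (-2.25)·(2.5) + (-3.25)·(-2.5)) / 3 = 5.5/3 = 1.8333
  s[B,B] = ((-1.75)·(-1.75) + (2.25)·(2.25) + (2.25)·(2.25) + (-2.75)·(-2.75)) / 3 = 20.75/3 = 6.9167
  s[B,C] = ((-1.75)·(-1.5) + (2.25)·(1.5) + (2.25)·(2.5) + (-2.75)·(-2.5)) / 3 = 18.5/3 = 6.1667
  s[C,C] = ((-1.5)·(-1.5) + (1.5)·(1.5) + (2.5)·(2.5) + (-2.5)·(-2.5)) / 3 = 17/3 = 5.6667
  Sample standard deviations s_i = √(s[i,i]):
  s(A) = √(10.9167) = 3.304
  s(B) = √(6.9167) = 2.63
  s(C) = √(5.6667) = 2.3805

Step 3 — r_{ij} = s_{ij} / (s_i · s_j):
  r[A,A] = 1 (diagonal).
  r[A,B] = 3.0833 / (3.304 · 2.63) = 3.0833 / 8.6895 = 0.3548
  r[A,C] = 1.8333 / (3.304 · 2.3805) = 1.8333 / 7.8652 = 0.2331
  r[B,B] = 1 (diagonal).
  r[B,C] = 6.1667 / (2.63 · 2.3805) = 6.1667 / 6.2605 = 0.985
  r[C,C] = 1 (diagonal).

R is symmetric with unit diagonal. Assembling:

R = [[1, 0.3548, 0.2331],
 [0.3548, 1, 0.985],
 [0.2331, 0.985, 1]]


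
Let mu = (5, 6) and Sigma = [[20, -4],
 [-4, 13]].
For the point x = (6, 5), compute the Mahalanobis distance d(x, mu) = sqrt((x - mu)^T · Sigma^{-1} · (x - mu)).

Step 1 — centre the observation: (x - mu) = (1, -1).

Step 2 — invert Sigma. det(Sigma) = 20·13 - (-4)² = 244.
  Sigma^{-1} = (1/det) · [[d, -b], [-b, a]] = [[0.0533, 0.0164],
 [0.0164, 0.082]].

Step 3 — form the quadratic (x - mu)^T · Sigma^{-1} · (x - mu):
  Sigma^{-1} · (x - mu) = (0.0369, -0.0656).
  (x - mu)^T · [Sigma^{-1} · (x - mu)] = (1)·(0.0369) + (-1)·(-0.0656) = 0.1025.

Step 4 — take square root: d = √(0.1025) ≈ 0.3201.

d(x, mu) = √(0.1025) ≈ 0.3201


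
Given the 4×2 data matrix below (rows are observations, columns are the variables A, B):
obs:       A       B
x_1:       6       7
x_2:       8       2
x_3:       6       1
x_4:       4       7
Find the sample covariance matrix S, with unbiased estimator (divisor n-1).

Step 1 — column means:
  mean(A) = (6 + 8 + 6 + 4) / 4 = 24/4 = 6
  mean(B) = (7 + 2 + 1 + 7) / 4 = 17/4 = 4.25

Step 2 — sample covariance S[i,j] = (1/(n-1)) · Σ_k (x_{k,i} - mean_i) · (x_{k,j} - mean_j), with n-1 = 3.
  S[A,A] = ((0)·(0) + (2)·(2) + (0)·(0) + (-2)·(-2)) / 3 = 8/3 = 2.6667
  S[A,B] = ((0)·(2.75) + (2)·(-2.25) + (0)·(-3.25) + (-2)·(2.75)) / 3 = -10/3 = -3.3333
  S[B,B] = ((2.75)·(2.75) + (-2.25)·(-2.25) + (-3.25)·(-3.25) + (2.75)·(2.75)) / 3 = 30.75/3 = 10.25

S is symmetric (S[j,i] = S[i,j]). Assembling:

S = [[2.6667, -3.3333],
 [-3.3333, 10.25]]


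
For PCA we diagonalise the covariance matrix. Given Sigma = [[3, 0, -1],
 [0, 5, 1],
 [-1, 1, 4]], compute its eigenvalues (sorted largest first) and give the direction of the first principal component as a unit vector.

Step 1 — characteristic polynomial p(λ) = det(λI - Sigma) = λ³ - tr·λ² + c_1·λ - det, where tr = trace, c_1 = sum of the principal 2×2 minors, det = det(Sigma):
  tr = 3 + 5 + 4 = 12,
  c_1 = (3·5 - (0)²) + (3·4 - (-1)²) + (5·4 - (1)²) = 15 + 11 + 19 = 45,
  det = 3·(5·4 - (1)²) - (0)·((0)·4 - (1)·(-1)) + (-1)·((0)·(1) - 5·(-1)) = 3·(19) - (0)·(1) + (-1)·(5) = 52.
  So p(λ) = λ³ - 12λ² + 45λ - 52.
Step 2 — look for an integer root (rational root theorem: any rational root is an integer divisor of 52). Testing λ = 4:
  p(4) = 64 - 192 + 180 - 52 = 0  ✓
  Dividing out (λ - 4): p(λ) = (λ - 4)(λ² - 8λ + 13).
Step 3 — remaining eigenvalues from the quadratic λ² - 8λ + 13 = 0:
  Δ = 8² - 4·13 = 64 - 52 = 12,  λ = (8 ± √12)/2 = (8 ± 3.4641)/2 ≈ 5.7321 or 2.2679.
  Sorted: λ_1 = 5.7321,  λ_2 = 4,  λ_3 = 2.2679  (check: sum = 12 = tr ✓).

Step 4 — unit eigenvector for λ_1 ≈ 5.7321: v spans the null space of (Sigma - λ_1 I), whose rows are
  r_1 = (-2.7321, 0, -1),  r_2 = (0, -0.7321, 1),  r_3 = (-1, 1, -1.7321).
  v is orthogonal to every row, so take v ∝ r_1 × r_2 = ((0)·(1) - (-1)·(-0.7321), (-1)·(0) - (-2.7321)·(1), (-2.7321)·(-0.7321) - (0)·(0)) ≈ (-0.7321, 2.7321, 2).
  Rescale (multiply by -1 so the first nonzero entry is positive): u = (0.7321, -2.7321, -2).
  ||u|| = √((0.7321)² + (-2.7321)² + (-2)²) = √(12) ≈ 3.4641,  v_1 = u/||u|| ≈ (0.2113, -0.7887, -0.5774) (||v_1|| = 1).

λ_1 = 5.7321,  λ_2 = 4,  λ_3 = 2.2679;  v_1 ≈ (0.2113, -0.7887, -0.5774)


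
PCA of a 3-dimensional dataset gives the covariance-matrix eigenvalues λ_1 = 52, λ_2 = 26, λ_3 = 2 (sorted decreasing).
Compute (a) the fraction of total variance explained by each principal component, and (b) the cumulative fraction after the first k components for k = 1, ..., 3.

Step 1 — total variance = trace(Sigma) = Σ λ_i = 52 + 26 + 2 = 80.

Step 2 — fraction explained by component i = λ_i / Σ λ:
  PC1: 52/80 = 0.65
  PC2: 26/80 = 0.325
  PC3: 2/80 = 0.025

Step 3 — cumulative fraction after k components = (λ_1 + ... + λ_k) / Σ λ:
  k = 1: 52/80 = 0.65
  k = 2: (52 + 26)/80 = 78/80 = 0.975
  k = 3: (52 + 26 + 2)/80 = 80/80 = 1

Summary (fraction, with percent):

explained: PC1 0.65 (65%), PC2 0.325 (32.5%), PC3 0.025 (2.5%);  cumulative: 0.65, 0.975, 1


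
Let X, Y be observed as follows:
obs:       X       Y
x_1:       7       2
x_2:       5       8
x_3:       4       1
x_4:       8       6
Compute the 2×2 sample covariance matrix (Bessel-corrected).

Step 1 — column means:
  mean(X) = (7 + 5 + 4 + 8) / 4 = 24/4 = 6
  mean(Y) = (2 + 8 + 1 + 6) / 4 = 17/4 = 4.25

Step 2 — sample covariance S[i,j] = (1/(n-1)) · Σ_k (x_{k,i} - mean_i) · (x_{k,j} - mean_j), with n-1 = 3.
  S[X,X] = ((1)·(1) + (-1)·(-1) + (-2)·(-2) + (2)·(2)) / 3 = 10/3 = 3.3333
  S[X,Y] = ((1)·(-2.25) + (-1)·(3.75) + (-2)·(-3.25) + (2)·(1.75)) / 3 = 4/3 = 1.3333
  S[Y,Y] = ((-2.25)·(-2.25) + (3.75)·(3.75) + (-3.25)·(-3.25) + (1.75)·(1.75)) / 3 = 32.75/3 = 10.9167

S is symmetric (S[j,i] = S[i,j]). Assembling:

S = [[3.3333, 1.3333],
 [1.3333, 10.9167]]


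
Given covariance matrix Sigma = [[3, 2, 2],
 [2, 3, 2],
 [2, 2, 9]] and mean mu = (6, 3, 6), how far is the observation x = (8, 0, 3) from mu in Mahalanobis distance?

Step 1 — centre the observation: (x - mu) = (2, -3, -3).

Step 2 — invert Sigma (cofactor / det for 3×3, or solve directly):
  Sigma^{-1} = [[0.6216, -0.3784, -0.0541],
 [-0.3784, 0.6216, -0.0541],
 [-0.0541, -0.0541, 0.1351]].

Step 3 — form the quadratic (x - mu)^T · Sigma^{-1} · (x - mu):
  Sigma^{-1} · (x - mu) = (2.5405, -2.4595, -0.3514).
  (x - mu)^T · [Sigma^{-1} · (x - mu)] = (2)·(2.5405) + (-3)·(-2.4595) + (-3)·(-0.3514) = 13.5135.

Step 4 — take square root: d = √(13.5135) ≈ 3.6761.

d(x, mu) = √(13.5135) ≈ 3.6761


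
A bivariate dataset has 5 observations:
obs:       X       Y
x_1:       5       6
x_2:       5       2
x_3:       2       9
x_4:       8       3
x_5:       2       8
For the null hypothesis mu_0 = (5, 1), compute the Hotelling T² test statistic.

Step 1 — sample mean vector:
  mean(X) = (5 + 5 + 2 + 8 + 2) / 5 = 22/5 = 4.4
  mean(Y) = (6 + 2 + 9 + 3 + 8) / 5 = 28/5 = 5.6
  x̄ = (4.4, 5.6),  deviation x̄ - mu_0 = (4.4, 5.6) - (5, 1) = (-0.6, 4.6).

Step 2 — sample covariance matrix, S[i,j] = (1/(n-1)) · Σ_k (x_{k,i} - mean_i) · (x_{k,j} - mean_j), divisor n-1 = 4:
  S[X,X] = ((0.6)·(0.6) + (0.6)·(0.6) + (-2.4)·(-2.4) + (3.6)·(3.6) + (-2.4)·(-2.4)) / 4 = 25.2/4 = 6.3
  S[X,Y] = ((0.6)·(0.4) + (0.6)·(-3.6) + (-2.4)·(3.4) + (3.6)·(-2.6) + (-2.4)·(2.4)) / 4 = -25.2/4 = -6.3
  S[Y,Y] = ((0.4)·(0.4) + (-3.6)·(-3.6) + (3.4)·(3.4) + (-2.6)·(-2.6) + (2.4)·(2.4)) / 4 = 37.2/4 = 9.3
  S = [[6.3, -6.3],
 [-6.3, 9.3]].

Step 3 — invert S. det(S) = 6.3·9.3 - (-6.3)² = 18.9.
  S^{-1} = (1/det) · [[d, -b], [-b, a]] = [[0.4921, 0.3333],
 [0.3333, 0.3333]].

Step 4 — quadratic form (x̄ - mu_0)^T · S^{-1} · (x̄ - mu_0):
  S^{-1} · (x̄ - mu_0) = (1.2381, 1.3333),
  (x̄ - mu_0)^T · [...] = (-0.6)·(1.2381) + (4.6)·(1.3333) = 5.3905.

Step 5 — scale by n: T² = 5 · 5.3905 = 26.9524.

T² ≈ 26.9524


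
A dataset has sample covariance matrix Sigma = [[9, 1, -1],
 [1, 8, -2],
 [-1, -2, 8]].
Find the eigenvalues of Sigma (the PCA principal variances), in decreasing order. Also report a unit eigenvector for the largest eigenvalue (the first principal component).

Step 1 — characteristic polynomial p(λ) = det(λI - Sigma) = λ³ - tr·λ² + c_1·λ - det, where tr = trace, c_1 = sum of the principal 2×2 minors, det = det(Sigma):
  tr = 9 + 8 + 8 = 25,
  c_1 = (9·8 - (1)²) + (9·8 - (-1)²) + (8·8 - (-2)²) = 71 + 71 + 60 = 202,
  det = 9·(8·8 - (-2)²) - (1)·((1)·8 - (-2)·(-1)) + (-1)·((1)·(-2) - 8·(-1)) = 9·(60) - (1)·(6) + (-1)·(6) = 528.
  So p(λ) = λ³ - 25λ² + 202λ - 528.
Step 2 — look for an integer root (rational root theorem: any rational root is an integer divisor of 528). Testing λ = 6:
  p(6) = 216 - 900 + 1212 - 528 = 0  ✓
  Dividing out (λ - 6): p(λ) = (λ - 6)(λ² - 19λ + 88).
Step 3 — remaining eigenvalues from the quadratic λ² - 19λ + 88 = 0:
  Δ = 19² - 4·88 = 361 - 352 = 9,  λ = (19 ± √9)/2 = (19 ± 3)/2 = 11 or 8.
  Sorted: λ_1 = 11,  λ_2 = 8,  λ_3 = 6  (check: sum = 25 = tr ✓).

Step 4 — unit eigenvector for λ_1 = 11: v spans the null space of (Sigma - λ_1 I), whose rows are
  r_1 = (-2, 1, -1),  r_2 = (1, -3, -2),  r_3 = (-1, -2, -3).
  v is orthogonal to every row, so take v ∝ r_1 × r_2 = ((1)·(-2) - (-1)·(-3), (-1)·(1) - (-2)·(-2), (-2)·(-3) - (1)·(1)) = (-5, -5, 5).
  Rescale (divide by 5; multiply by -1 so the first nonzero entry is positive): u = (1, 1, -1).
  ||u|| = √((1)² + (1)² + (-1)²) = √(3) ≈ 1.7321,  v_1 = u/||u|| ≈ (0.5774, 0.5774, -0.5774) (||v_1|| = 1).

λ_1 = 11,  λ_2 = 8,  λ_3 = 6;  v_1 ≈ (0.5774, 0.5774, -0.5774)


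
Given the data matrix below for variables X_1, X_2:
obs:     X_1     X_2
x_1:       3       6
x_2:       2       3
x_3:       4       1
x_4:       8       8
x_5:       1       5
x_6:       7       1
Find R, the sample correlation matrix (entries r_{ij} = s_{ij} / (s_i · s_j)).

Step 1 — column means:
  mean(X_1) = (3 + 2 + 4 + 8 + 1 + 7) / 6 = 25/6 = 4.1667
  mean(X_2) = (6 + 3 + 1 + 8 + 5 + 1) / 6 = 24/6 = 4

Step 2 — sample variances and covariances s[i,j] = (1/(n-1)) · Σ_k (x_{k,i} - mean_i) · (x_{k,j} - mean_j), with n-1 = 5:
  s[X_1,X_1] = ((-1.1667)·(-1.1667) + (-2.1667)·(-2.1667) + (-0.1667)·(-0.1667) + (3.8333)·(3.8333) + (-3.1667)·(-3.1667) + (2.8333)·(2.8333)) / 5 = 38.8333/5 = 7.7667
  s[X_1,X_2] = ((-1.1667)·(2) + (-2.1667)·(-1) + (-0.1667)·(-3) + (3.8333)·(4) + (-3.1667)·(1) + (2.8333)·(-3)) / 5 = 4/5 = 0.8
  s[X_2,X_2] = ((2)·(2) + (-1)·(-1) + (-3)·(-3) + (4)·(4) + (1)·(1) + (-3)·(-3)) / 5 = 40/5 = 8
  Sample standard deviations s_i = √(s[i,i]):
  s(X_1) = √(7.7667) = 2.7869
  s(X_2) = √(8) = 2.8284

Step 3 — r_{ij} = s_{ij} / (s_i · s_j):
  r[X_1,X_1] = 1 (diagonal).
  r[X_1,X_2] = 0.8 / (2.7869 · 2.8284) = 0.8 / 7.8825 = 0.1015
  r[X_2,X_2] = 1 (diagonal).

R is symmetric with unit diagonal. Assembling:

R = [[1, 0.1015],
 [0.1015, 1]]


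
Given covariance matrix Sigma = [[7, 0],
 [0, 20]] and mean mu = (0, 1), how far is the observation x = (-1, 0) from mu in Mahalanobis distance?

Step 1 — centre the observation: (x - mu) = (-1, -1).

Step 2 — invert Sigma. det(Sigma) = 7·20 - (0)² = 140.
  Sigma^{-1} = (1/det) · [[d, -b], [-b, a]] = [[0.1429, 0],
 [0, 0.05]].

Step 3 — form the quadratic (x - mu)^T · Sigma^{-1} · (x - mu):
  Sigma^{-1} · (x - mu) = (-0.1429, -0.05).
  (x - mu)^T · [Sigma^{-1} · (x - mu)] = (-1)·(-0.1429) + (-1)·(-0.05) = 0.1929.

Step 4 — take square root: d = √(0.1929) ≈ 0.4392.

d(x, mu) = √(0.1929) ≈ 0.4392


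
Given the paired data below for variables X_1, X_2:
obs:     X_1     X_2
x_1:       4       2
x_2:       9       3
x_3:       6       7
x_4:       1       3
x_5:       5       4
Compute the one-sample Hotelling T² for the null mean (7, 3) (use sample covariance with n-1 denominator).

Step 1 — sample mean vector:
  mean(X_1) = (4 + 9 + 6 + 1 + 5) / 5 = 25/5 = 5
  mean(X_2) = (2 + 3 + 7 + 3 + 4) / 5 = 19/5 = 3.8
  x̄ = (5, 3.8),  deviation x̄ - mu_0 = (5, 3.8) - (7, 3) = (-2, 0.8).

Step 2 — sample covariance matrix, S[i,j] = (1/(n-1)) · Σ_k (x_{k,i} - mean_i) · (x_{k,j} - mean_j), divisor n-1 = 4:
  S[X_1,X_1] = ((-1)·(-1) + (4)·(4) + (1)·(1) + (-4)·(-4) + (0)·(0)) / 4 = 34/4 = 8.5
  S[X_1,X_2] = ((-1)·(-1.8) + (4)·(-0.8) + (1)·(3.2) + (-4)·(-0.8) + (0)·(0.2)) / 4 = 5/4 = 1.25
  S[X_2,X_2] = ((-1.8)·(-1.8) + (-0.8)·(-0.8) + (3.2)·(3.2) + (-0.8)·(-0.8) + (0.2)·(0.2)) / 4 = 14.8/4 = 3.7
  S = [[8.5, 1.25],
 [1.25, 3.7]].

Step 3 — invert S. det(S) = 8.5·3.7 - (1.25)² = 29.8875.
  S^{-1} = (1/det) · [[d, -b], [-b, a]] = [[0.1238, -0.0418],
 [-0.0418, 0.2844]].

Step 4 — quadratic form (x̄ - mu_0)^T · S^{-1} · (x̄ - mu_0):
  S^{-1} · (x̄ - mu_0) = (-0.2811, 0.3112),
  (x̄ - mu_0)^T · [...] = (-2)·(-0.2811) + (0.8)·(0.3112) = 0.811.

Step 5 — scale by n: T² = 5 · 0.811 = 4.0552.

T² ≈ 4.0552


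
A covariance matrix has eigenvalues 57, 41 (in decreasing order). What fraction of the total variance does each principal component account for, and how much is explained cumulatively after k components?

Step 1 — total variance = trace(Sigma) = Σ λ_i = 57 + 41 = 98.

Step 2 — fraction explained by component i = λ_i / Σ λ:
  PC1: 57/98 = 0.5816
  PC2: 41/98 = 0.4184

Step 3 — cumulative fraction after k components = (λ_1 + ... + λ_k) / Σ λ:
  k = 1: 57/98 = 0.5816
  k = 2: (57 + 41)/98 = 98/98 = 1

Summary (fraction, with percent):

explained: PC1 0.5816 (58.16%), PC2 0.4184 (41.84%);  cumulative: 0.5816, 1


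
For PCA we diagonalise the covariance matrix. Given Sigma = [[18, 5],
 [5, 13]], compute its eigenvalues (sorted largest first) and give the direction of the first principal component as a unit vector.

Step 1 — characteristic polynomial of 2×2 Sigma:
  det(Sigma - λI) = λ² - trace · λ + det = 0.
  trace = 18 + 13 = 31, det = 18·13 - (5)² = 209.
Step 2 — discriminant:
  Δ = trace² - 4·det = 961 - 836 = 125.
Step 3 — eigenvalues:
  λ = (trace ± √Δ)/2 = (31 ± 11.1803)/2,
  λ_1 = 21.0902,  λ_2 = 9.9098.

Step 4 — unit eigenvector for λ_1: solve (Sigma - λ_1 I)v = 0. First row:
  (18 - 21.0902)·v_x + (5)·v_y = 0, i.e. (-3.0902)·v_x + (5)·v_y = 0,
  so v ∝ (b, λ_1 - a) = (5, 3.0902) = u.
  ||u|| = √((5)² + (3.0902)²) = √(34.5492) ≈ 5.8779,
  v_1 = u/||u|| ≈ (0.8507, 0.5257) (||v_1|| = 1).

λ_1 = 21.0902,  λ_2 = 9.9098;  v_1 ≈ (0.8507, 0.5257)


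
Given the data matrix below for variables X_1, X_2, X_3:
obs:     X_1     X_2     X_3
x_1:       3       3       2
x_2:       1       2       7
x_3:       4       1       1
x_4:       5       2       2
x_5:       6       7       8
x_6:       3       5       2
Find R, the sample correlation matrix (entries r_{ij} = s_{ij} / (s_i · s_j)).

Step 1 — column means:
  mean(X_1) = (3 + 1 + 4 + 5 + 6 + 3) / 6 = 22/6 = 3.6667
  mean(X_2) = (3 + 2 + 1 + 2 + 7 + 5) / 6 = 20/6 = 3.3333
  mean(X_3) = (2 + 7 + 1 + 2 + 8 + 2) / 6 = 22/6 = 3.6667

Step 2 — sample variances and covariances s[i,j] = (1/(n-1)) · Σ_k (x_{k,i} - mean_i) · (x_{k,j} - mean_j), with n-1 = 5:
  s[X_1,X_1] = ((-0.6667)·(-0.6667) + (-2.6667)·(-2.6667) + (0.3333)·(0.3333) + (1.3333)·(1.3333) + (2.3333)·(2.3333) + (-0.6667)·(-0.6667)) / 5 = 15.3333/5 = 3.0667
  s[X_1,X_2] = ((-0.6667)·(-0.3333) + (-2.6667)·(-1.3333) + (0.3333)·(-2.3333) + (1.3333)·(-1.3333) + (2.3333)·(3.6667) + (-0.6667)·(1.6667)) / 5 = 8.6667/5 = 1.7333
  s[X_1,X_3] = ((-0.6667)·(-1.6667) + (-2.6667)·(3.3333) + (0.3333)·(-2.6667) + (1.3333)·(-1.6667) + (2.3333)·(4.3333) + (-0.6667)·(-1.6667)) / 5 = 0.3333/5 = 0.0667
  s[X_2,X_2] = ((-0.3333)·(-0.3333) + (-1.3333)·(-1.3333) + (-2.3333)·(-2.3333) + (-1.3333)·(-1.3333) + (3.6667)·(3.6667) + (1.6667)·(1.6667)) / 5 = 25.3333/5 = 5.0667
  s[X_2,X_3] = ((-0.3333)·(-1.6667) + (-1.3333)·(3.3333) + (-2.3333)·(-2.6667) + (-1.3333)·(-1.6667) + (3.6667)·(4.3333) + (1.6667)·(-1.6667)) / 5 = 17.6667/5 = 3.5333
  s[X_3,X_3] = ((-1.6667)·(-1.6667) + (3.3333)·(3.3333) + (-2.6667)·(-2.6667) + (-1.6667)·(-1.6667) + (4.3333)·(4.3333) + (-1.6667)·(-1.6667)) / 5 = 45.3333/5 = 9.0667
  Sample standard deviations s_i = √(s[i,i]):
  s(X_1) = √(3.0667) = 1.7512
  s(X_2) = √(5.0667) = 2.2509
  s(X_3) = √(9.0667) = 3.0111

Step 3 — r_{ij} = s_{ij} / (s_i · s_j):
  r[X_1,X_1] = 1 (diagonal).
  r[X_1,X_2] = 1.7333 / (1.7512 · 2.2509) = 1.7333 / 3.9418 = 0.4397
  r[X_1,X_3] = 0.0667 / (1.7512 · 3.0111) = 0.0667 / 5.273 = 0.0126
  r[X_2,X_2] = 1 (diagonal).
  r[X_2,X_3] = 3.5333 / (2.2509 · 3.0111) = 3.5333 / 6.7777 = 0.5213
  r[X_3,X_3] = 1 (diagonal).

R is symmetric with unit diagonal. Assembling:

R = [[1, 0.4397, 0.0126],
 [0.4397, 1, 0.5213],
 [0.0126, 0.5213, 1]]


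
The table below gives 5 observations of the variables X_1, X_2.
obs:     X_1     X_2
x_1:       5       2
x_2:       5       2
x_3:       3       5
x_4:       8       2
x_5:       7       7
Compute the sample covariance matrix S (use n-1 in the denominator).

Step 1 — column means:
  mean(X_1) = (5 + 5 + 3 + 8 + 7) / 5 = 28/5 = 5.6
  mean(X_2) = (2 + 2 + 5 + 2 + 7) / 5 = 18/5 = 3.6

Step 2 — sample covariance S[i,j] = (1/(n-1)) · Σ_k (x_{k,i} - mean_i) · (x_{k,j} - mean_j), with n-1 = 4.
  S[X_1,X_1] = ((-0.6)·(-0.6) + (-0.6)·(-0.6) + (-2.6)·(-2.6) + (2.4)·(2.4) + (1.4)·(1.4)) / 4 = 15.2/4 = 3.8
  S[X_1,X_2] = ((-0.6)·(-1.6) + (-0.6)·(-1.6) + (-2.6)·(1.4) + (2.4)·(-1.6) + (1.4)·(3.4)) / 4 = -0.8/4 = -0.2
  S[X_2,X_2] = ((-1.6)·(-1.6) + (-1.6)·(-1.6) + (1.4)·(1.4) + (-1.6)·(-1.6) + (3.4)·(3.4)) / 4 = 21.2/4 = 5.3

S is symmetric (S[j,i] = S[i,j]). Assembling:

S = [[3.8, -0.2],
 [-0.2, 5.3]]


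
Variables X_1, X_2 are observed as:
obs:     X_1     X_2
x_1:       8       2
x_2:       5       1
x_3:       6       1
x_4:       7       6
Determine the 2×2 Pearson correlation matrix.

Step 1 — column means:
  mean(X_1) = (8 + 5 + 6 + 7) / 4 = 26/4 = 6.5
  mean(X_2) = (2 + 1 + 1 + 6) / 4 = 10/4 = 2.5

Step 2 — sample variances and covariances s[i,j] = (1/(n-1)) · Σ_k (x_{k,i} - mean_i) · (x_{k,j} - mean_j), with n-1 = 3:
  s[X_1,X_1] = ((1.5)·(1.5) + (-1.5)·(-1.5) + (-0.5)·(-0.5) + (0.5)·(0.5)) / 3 = 5/3 = 1.6667
  s[X_1,X_2] = ((1.5)·(-0.5) + (-1.5)·(-1.5) + (-0.5)·(-1.5) + (0.5)·(3.5)) / 3 = 4/3 = 1.3333
  s[X_2,X_2] = ((-0.5)·(-0.5) + (-1.5)·(-1.5) + (-1.5)·(-1.5) + (3.5)·(3.5)) / 3 = 17/3 = 5.6667
  Sample standard deviations s_i = √(s[i,i]):
  s(X_1) = √(1.6667) = 1.291
  s(X_2) = √(5.6667) = 2.3805

Step 3 — r_{ij} = s_{ij} / (s_i · s_j):
  r[X_1,X_1] = 1 (diagonal).
  r[X_1,X_2] = 1.3333 / (1.291 · 2.3805) = 1.3333 / 3.0732 = 0.4339
  r[X_2,X_2] = 1 (diagonal).

R is symmetric with unit diagonal. Assembling:

R = [[1, 0.4339],
 [0.4339, 1]]


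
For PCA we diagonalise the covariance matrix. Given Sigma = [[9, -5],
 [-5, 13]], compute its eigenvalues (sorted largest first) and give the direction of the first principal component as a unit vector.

Step 1 — characteristic polynomial of 2×2 Sigma:
  det(Sigma - λI) = λ² - trace · λ + det = 0.
  trace = 9 + 13 = 22, det = 9·13 - (-5)² = 92.
Step 2 — discriminant:
  Δ = trace² - 4·det = 484 - 368 = 116.
Step 3 — eigenvalues:
  λ = (trace ± √Δ)/2 = (22 ± 10.7703)/2,
  λ_1 = 16.3852,  λ_2 = 5.6148.

Step 4 — unit eigenvector for λ_1: solve (Sigma - λ_1 I)v = 0. First row:
  (9 - 16.3852)·v_x + (-5)·v_y = 0, i.e. (-7.3852)·v_x + (-5)·v_y = 0,
  so v ∝ (b, λ_1 - a) = (-5, 7.3852); multiply by -1 so the first entry is positive: u = (5, -7.3852).
  ||u|| = √((5)² + (-7.3852)²) = √(79.5407) ≈ 8.9186,
  v_1 = u/||u|| ≈ (0.5606, -0.8281) (||v_1|| = 1).

λ_1 = 16.3852,  λ_2 = 5.6148;  v_1 ≈ (0.5606, -0.8281)


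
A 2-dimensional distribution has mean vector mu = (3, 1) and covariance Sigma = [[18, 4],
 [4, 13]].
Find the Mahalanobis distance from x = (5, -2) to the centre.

Step 1 — centre the observation: (x - mu) = (2, -3).

Step 2 — invert Sigma. det(Sigma) = 18·13 - (4)² = 218.
  Sigma^{-1} = (1/det) · [[d, -b], [-b, a]] = [[0.0596, -0.0183],
 [-0.0183, 0.0826]].

Step 3 — form the quadratic (x - mu)^T · Sigma^{-1} · (x - mu):
  Sigma^{-1} · (x - mu) = (0.1743, -0.2844).
  (x - mu)^T · [Sigma^{-1} · (x - mu)] = (2)·(0.1743) + (-3)·(-0.2844) = 1.2018.

Step 4 — take square root: d = √(1.2018) ≈ 1.0963.

d(x, mu) = √(1.2018) ≈ 1.0963


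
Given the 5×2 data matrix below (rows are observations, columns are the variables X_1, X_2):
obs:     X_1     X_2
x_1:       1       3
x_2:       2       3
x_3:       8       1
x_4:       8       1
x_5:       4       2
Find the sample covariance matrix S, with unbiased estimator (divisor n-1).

Step 1 — column means:
  mean(X_1) = (1 + 2 + 8 + 8 + 4) / 5 = 23/5 = 4.6
  mean(X_2) = (3 + 3 + 1 + 1 + 2) / 5 = 10/5 = 2

Step 2 — sample covariance S[i,j] = (1/(n-1)) · Σ_k (x_{k,i} - mean_i) · (x_{k,j} - mean_j), with n-1 = 4.
  S[X_1,X_1] = ((-3.6)·(-3.6) + (-2.6)·(-2.6) + (3.4)·(3.4) + (3.4)·(3.4) + (-0.6)·(-0.6)) / 4 = 43.2/4 = 10.8
  S[X_1,X_2] = ((-3.6)·(1) + (-2.6)·(1) + (3.4)·(-1) + (3.4)·(-1) + (-0.6)·(0)) / 4 = -13/4 = -3.25
  S[X_2,X_2] = ((1)·(1) + (1)·(1) + (-1)·(-1) + (-1)·(-1) + (0)·(0)) / 4 = 4/4 = 1

S is symmetric (S[j,i] = S[i,j]). Assembling:

S = [[10.8, -3.25],
 [-3.25, 1]]


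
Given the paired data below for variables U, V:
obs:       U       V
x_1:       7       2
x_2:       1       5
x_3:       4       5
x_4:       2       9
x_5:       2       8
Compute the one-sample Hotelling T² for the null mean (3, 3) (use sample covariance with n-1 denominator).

Step 1 — sample mean vector:
  mean(U) = (7 + 1 + 4 + 2 + 2) / 5 = 16/5 = 3.2
  mean(V) = (2 + 5 + 5 + 9 + 8) / 5 = 29/5 = 5.8
  x̄ = (3.2, 5.8),  deviation x̄ - mu_0 = (3.2, 5.8) - (3, 3) = (0.2, 2.8).

Step 2 — sample covariance matrix, S[i,j] = (1/(n-1)) · Σ_k (x_{k,i} - mean_i) · (x_{k,j} - mean_j), divisor n-1 = 4:
  S[U,U] = ((3.8)·(3.8) + (-2.2)·(-2.2) + (0.8)·(0.8) + (-1.2)·(-1.2) + (-1.2)·(-1.2)) / 4 = 22.8/4 = 5.7
  S[U,V] = ((3.8)·(-3.8) + (-2.2)·(-0.8) + (0.8)·(-0.8) + (-1.2)·(3.2) + (-1.2)·(2.2)) / 4 = -19.8/4 = -4.95
  S[V,V] = ((-3.8)·(-3.8) + (-0.8)·(-0.8) + (-0.8)·(-0.8) + (3.2)·(3.2) + (2.2)·(2.2)) / 4 = 30.8/4 = 7.7
  S = [[5.7, -4.95],
 [-4.95, 7.7]].

Step 3 — invert S. det(S) = 5.7·7.7 - (-4.95)² = 19.3875.
  S^{-1} = (1/det) · [[d, -b], [-b, a]] = [[0.3972, 0.2553],
 [0.2553, 0.294]].

Step 4 — quadratic form (x̄ - mu_0)^T · S^{-1} · (x̄ - mu_0):
  S^{-1} · (x̄ - mu_0) = (0.7943, 0.8743),
  (x̄ - mu_0)^T · [...] = (0.2)·(0.7943) + (2.8)·(0.8743) = 2.6068.

Step 5 — scale by n: T² = 5 · 2.6068 = 13.0342.

T² ≈ 13.0342


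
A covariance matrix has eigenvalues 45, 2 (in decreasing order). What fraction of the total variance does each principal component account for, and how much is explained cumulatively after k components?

Step 1 — total variance = trace(Sigma) = Σ λ_i = 45 + 2 = 47.

Step 2 — fraction explained by component i = λ_i / Σ λ:
  PC1: 45/47 = 0.9574
  PC2: 2/47 = 0.0426

Step 3 — cumulative fraction after k components = (λ_1 + ... + λ_k) / Σ λ:
  k = 1: 45/47 = 0.9574
  k = 2: (45 + 2)/47 = 47/47 = 1

Summary (fraction, with percent):

explained: PC1 0.9574 (95.74%), PC2 0.0426 (4.26%);  cumulative: 0.9574, 1


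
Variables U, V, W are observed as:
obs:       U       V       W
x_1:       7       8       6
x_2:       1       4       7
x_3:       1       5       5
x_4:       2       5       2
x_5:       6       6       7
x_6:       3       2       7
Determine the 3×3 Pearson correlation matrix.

Step 1 — column means:
  mean(U) = (7 + 1 + 1 + 2 + 6 + 3) / 6 = 20/6 = 3.3333
  mean(V) = (8 + 4 + 5 + 5 + 6 + 2) / 6 = 30/6 = 5
  mean(W) = (6 + 7 + 5 + 2 + 7 + 7) / 6 = 34/6 = 5.6667

Step 2 — sample variances and covariances s[i,j] = (1/(n-1)) · Σ_k (x_{k,i} - mean_i) · (x_{k,j} - mean_j), with n-1 = 5:
  s[U,U] = ((3.6667)·(3.6667) + (-2.3333)·(-2.3333) + (-2.3333)·(-2.3333) + (-1.3333)·(-1.3333) + (2.6667)·(2.6667) + (-0.3333)·(-0.3333)) / 5 = 33.3333/5 = 6.6667
  s[U,V] = ((3.6667)·(3) + (-2.3333)·(-1) + (-2.3333)·(0) + (-1.3333)·(0) + (2.6667)·(1) + (-0.3333)·(-3)) / 5 = 17/5 = 3.4
  s[U,W] = ((3.6667)·(0.3333) + (-2.3333)·(1.3333) + (-2.3333)·(-0.6667) + (-1.3333)·(-3.6667) + (2.6667)·(1.3333) + (-0.3333)·(1.3333)) / 5 = 7.6667/5 = 1.5333
  s[V,V] = ((3)·(3) + (-1)·(-1) + (0)·(0) + (0)·(0) + (1)·(1) + (-3)·(-3)) / 5 = 20/5 = 4
  s[V,W] = ((3)·(0.3333) + (-1)·(1.3333) + (0)·(-0.6667) + (0)·(-3.6667) + (1)·(1.3333) + (-3)·(1.3333)) / 5 = -3/5 = -0.6
  s[W,W] = ((0.3333)·(0.3333) + (1.3333)·(1.3333) + (-0.6667)·(-0.6667) + (-3.6667)·(-3.6667) + (1.3333)·(1.3333) + (1.3333)·(1.3333)) / 5 = 19.3333/5 = 3.8667
  Sample standard deviations s_i = √(s[i,i]):
  s(U) = √(6.6667) = 2.582
  s(V) = √(4) = 2
  s(W) = √(3.8667) = 1.9664

Step 3 — r_{ij} = s_{ij} / (s_i · s_j):
  r[U,U] = 1 (diagonal).
  r[U,V] = 3.4 / (2.582 · 2) = 3.4 / 5.164 = 0.6584
  r[U,W] = 1.5333 / (2.582 · 1.9664) = 1.5333 / 5.0772 = 0.302
  r[V,V] = 1 (diagonal).
  r[V,W] = -0.6 / (2 · 1.9664) = -0.6 / 3.9328 = -0.1526
  r[W,W] = 1 (diagonal).

R is symmetric with unit diagonal. Assembling:

R = [[1, 0.6584, 0.302],
 [0.6584, 1, -0.1526],
 [0.302, -0.1526, 1]]


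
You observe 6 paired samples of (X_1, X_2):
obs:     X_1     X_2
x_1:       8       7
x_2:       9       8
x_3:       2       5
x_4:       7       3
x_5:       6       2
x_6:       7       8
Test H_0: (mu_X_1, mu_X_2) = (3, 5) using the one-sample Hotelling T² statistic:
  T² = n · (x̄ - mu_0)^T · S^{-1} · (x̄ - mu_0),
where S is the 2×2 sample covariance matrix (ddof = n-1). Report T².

Step 1 — sample mean vector:
  mean(X_1) = (8 + 9 + 2 + 7 + 6 + 7) / 6 = 39/6 = 6.5
  mean(X_2) = (7 + 8 + 5 + 3 + 2 + 8) / 6 = 33/6 = 5.5
  x̄ = (6.5, 5.5),  deviation x̄ - mu_0 = (6.5, 5.5) - (3, 5) = (3.5, 0.5).

Step 2 — sample covariance matrix, S[i,j] = (1/(n-1)) · Σ_k (x_{k,i} - mean_i) · (x_{k,j} - mean_j), divisor n-1 = 5:
  S[X_1,X_1] = ((1.5)·(1.5) + (2.5)·(2.5) + (-4.5)·(-4.5) + (0.5)·(0.5) + (-0.5)·(-0.5) + (0.5)·(0.5)) / 5 = 29.5/5 = 5.9
  S[X_1,X_2] = ((1.5)·(1.5) + (2.5)·(2.5) + (-4.5)·(-0.5) + (0.5)·(-2.5) + (-0.5)·(-3.5) + (0.5)·(2.5)) / 5 = 12.5/5 = 2.5
  S[X_2,X_2] = ((1.5)·(1.5) + (2.5)·(2.5) + (-0.5)·(-0.5) + (-2.5)·(-2.5) + (-3.5)·(-3.5) + (2.5)·(2.5)) / 5 = 33.5/5 = 6.7
  S = [[5.9, 2.5],
 [2.5, 6.7]].

Step 3 — invert S. det(S) = 5.9·6.7 - (2.5)² = 33.28.
  S^{-1} = (1/det) · [[d, -b], [-b, a]] = [[0.2013, -0.0751],
 [-0.0751, 0.1773]].

Step 4 — quadratic form (x̄ - mu_0)^T · S^{-1} · (x̄ - mu_0):
  S^{-1} · (x̄ - mu_0) = (0.6671, -0.1743),
  (x̄ - mu_0)^T · [...] = (3.5)·(0.6671) + (0.5)·(-0.1743) = 2.2476.

Step 5 — scale by n: T² = 6 · 2.2476 = 13.4856.

T² ≈ 13.4856


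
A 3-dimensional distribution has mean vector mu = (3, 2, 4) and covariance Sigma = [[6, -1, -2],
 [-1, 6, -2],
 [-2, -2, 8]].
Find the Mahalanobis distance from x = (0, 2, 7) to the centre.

Step 1 — centre the observation: (x - mu) = (-3, 0, 3).

Step 2 — invert Sigma (cofactor / det for 3×3, or solve directly):
  Sigma^{-1} = [[0.1964, 0.0536, 0.0625],
 [0.0536, 0.1964, 0.0625],
 [0.0625, 0.0625, 0.1562]].

Step 3 — form the quadratic (x - mu)^T · Sigma^{-1} · (x - mu):
  Sigma^{-1} · (x - mu) = (-0.4018, 0.0268, 0.2812).
  (x - mu)^T · [Sigma^{-1} · (x - mu)] = (-3)·(-0.4018) + (0)·(0.0268) + (3)·(0.2812) = 2.0491.

Step 4 — take square root: d = √(2.0491) ≈ 1.4315.

d(x, mu) = √(2.0491) ≈ 1.4315


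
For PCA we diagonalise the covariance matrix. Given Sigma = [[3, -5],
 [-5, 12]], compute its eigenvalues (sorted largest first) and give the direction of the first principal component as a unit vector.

Step 1 — characteristic polynomial of 2×2 Sigma:
  det(Sigma - λI) = λ² - trace · λ + det = 0.
  trace = 3 + 12 = 15, det = 3·12 - (-5)² = 11.
Step 2 — discriminant:
  Δ = trace² - 4·det = 225 - 44 = 181.
Step 3 — eigenvalues:
  λ = (trace ± √Δ)/2 = (15 ± 13.4536)/2,
  λ_1 = 14.2268,  λ_2 = 0.7732.

Step 4 — unit eigenvector for λ_1: solve (Sigma - λ_1 I)v = 0. First row:
  (3 - 14.2268)·v_x + (-5)·v_y = 0, i.e. (-11.2268)·v_x + (-5)·v_y = 0,
  so v ∝ (b, λ_1 - a) = (-5, 11.2268); multiply by -1 so the first entry is positive: u = (5, -11.2268).
  ||u|| = √((5)² + (-11.2268)²) = √(151.0413) ≈ 12.2899,
  v_1 = u/||u|| ≈ (0.4068, -0.9135) (||v_1|| = 1).

λ_1 = 14.2268,  λ_2 = 0.7732;  v_1 ≈ (0.4068, -0.9135)


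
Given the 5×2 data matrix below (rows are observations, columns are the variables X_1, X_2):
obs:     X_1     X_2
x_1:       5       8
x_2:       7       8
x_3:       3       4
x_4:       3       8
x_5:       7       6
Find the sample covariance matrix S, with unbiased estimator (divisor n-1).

Step 1 — column means:
  mean(X_1) = (5 + 7 + 3 + 3 + 7) / 5 = 25/5 = 5
  mean(X_2) = (8 + 8 + 4 + 8 + 6) / 5 = 34/5 = 6.8

Step 2 — sample covariance S[i,j] = (1/(n-1)) · Σ_k (x_{k,i} - mean_i) · (x_{k,j} - mean_j), with n-1 = 4.
  S[X_1,X_1] = ((0)·(0) + (2)·(2) + (-2)·(-2) + (-2)·(-2) + (2)·(2)) / 4 = 16/4 = 4
  S[X_1,X_2] = ((0)·(1.2) + (2)·(1.2) + (-2)·(-2.8) + (-2)·(1.2) + (2)·(-0.8)) / 4 = 4/4 = 1
  S[X_2,X_2] = ((1.2)·(1.2) + (1.2)·(1.2) + (-2.8)·(-2.8) + (1.2)·(1.2) + (-0.8)·(-0.8)) / 4 = 12.8/4 = 3.2

S is symmetric (S[j,i] = S[i,j]). Assembling:

S = [[4, 1],
 [1, 3.2]]


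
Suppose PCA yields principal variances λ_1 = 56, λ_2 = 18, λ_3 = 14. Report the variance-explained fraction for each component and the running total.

Step 1 — total variance = trace(Sigma) = Σ λ_i = 56 + 18 + 14 = 88.

Step 2 — fraction explained by component i = λ_i / Σ λ:
  PC1: 56/88 = 0.6364
  PC2: 18/88 = 0.2045
  PC3: 14/88 = 0.1591

Step 3 — cumulative fraction after k components = (λ_1 + ... + λ_k) / Σ λ:
  k = 1: 56/88 = 0.6364
  k = 2: (56 + 18)/88 = 74/88 = 0.8409
  k = 3: (56 + 18 + 14)/88 = 88/88 = 1

Summary (fraction, with percent):

explained: PC1 0.6364 (63.64%), PC2 0.2045 (20.45%), PC3 0.1591 (15.91%);  cumulative: 0.6364, 0.8409, 1


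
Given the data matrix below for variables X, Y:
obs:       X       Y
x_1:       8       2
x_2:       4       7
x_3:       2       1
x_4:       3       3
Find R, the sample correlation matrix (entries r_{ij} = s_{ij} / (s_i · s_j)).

Step 1 — column means:
  mean(X) = (8 + 4 + 2 + 3) / 4 = 17/4 = 4.25
  mean(Y) = (2 + 7 + 1 + 3) / 4 = 13/4 = 3.25

Step 2 — sample variances and covariances s[i,j] = (1/(n-1)) · Σ_k (x_{k,i} - mean_i) · (x_{k,j} - mean_j), with n-1 = 3:
  s[X,X] = ((3.75)·(3.75) + (-0.25)·(-0.25) + (-2.25)·(-2.25) + (-1.25)·(-1.25)) / 3 = 20.75/3 = 6.9167
  s[X,Y] = ((3.75)·(-1.25) + (-0.25)·(3.75) + (-2.25)·(-2.25) + (-1.25)·(-0.25)) / 3 = -0.25/3 = -0.0833
  s[Y,Y] = ((-1.25)·(-1.25) + (3.75)·(3.75) + (-2.25)·(-2.25) + (-0.25)·(-0.25)) / 3 = 20.75/3 = 6.9167
  Sample standard deviations s_i = √(s[i,i]):
  s(X) = √(6.9167) = 2.63
  s(Y) = √(6.9167) = 2.63

Step 3 — r_{ij} = s_{ij} / (s_i · s_j):
  r[X,X] = 1 (diagonal).
  r[X,Y] = -0.0833 / (2.63 · 2.63) = -0.0833 / 6.9167 = -0.012
  r[Y,Y] = 1 (diagonal).

R is symmetric with unit diagonal. Assembling:

R = [[1, -0.012],
 [-0.012, 1]]


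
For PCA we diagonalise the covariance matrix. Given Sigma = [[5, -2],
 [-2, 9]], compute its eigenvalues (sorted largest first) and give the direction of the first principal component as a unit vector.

Step 1 — characteristic polynomial of 2×2 Sigma:
  det(Sigma - λI) = λ² - trace · λ + det = 0.
  trace = 5 + 9 = 14, det = 5·9 - (-2)² = 41.
Step 2 — discriminant:
  Δ = trace² - 4·det = 196 - 164 = 32.
Step 3 — eigenvalues:
  λ = (trace ± √Δ)/2 = (14 ± 5.6569)/2,
  λ_1 = 9.8284,  λ_2 = 4.1716.

Step 4 — unit eigenvector for λ_1: solve (Sigma - λ_1 I)v = 0. First row:
  (5 - 9.8284)·v_x + (-2)·v_y = 0, i.e. (-4.8284)·v_x + (-2)·v_y = 0,
  so v ∝ (b, λ_1 - a) = (-2, 4.8284); multiply by -1 so the first entry is positive: u = (2, -4.8284).
  ||u|| = √((2)² + (-4.8284)²) = √(27.3137) ≈ 5.2263,
  v_1 = u/||u|| ≈ (0.3827, -0.9239) (||v_1|| = 1).

λ_1 = 9.8284,  λ_2 = 4.1716;  v_1 ≈ (0.3827, -0.9239)


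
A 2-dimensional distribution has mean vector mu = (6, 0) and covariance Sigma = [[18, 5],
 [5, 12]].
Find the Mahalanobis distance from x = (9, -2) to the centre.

Step 1 — centre the observation: (x - mu) = (3, -2).

Step 2 — invert Sigma. det(Sigma) = 18·12 - (5)² = 191.
  Sigma^{-1} = (1/det) · [[d, -b], [-b, a]] = [[0.0628, -0.0262],
 [-0.0262, 0.0942]].

Step 3 — form the quadratic (x - mu)^T · Sigma^{-1} · (x - mu):
  Sigma^{-1} · (x - mu) = (0.2408, -0.267).
  (x - mu)^T · [Sigma^{-1} · (x - mu)] = (3)·(0.2408) + (-2)·(-0.267) = 1.2565.

Step 4 — take square root: d = √(1.2565) ≈ 1.121.

d(x, mu) = √(1.2565) ≈ 1.121


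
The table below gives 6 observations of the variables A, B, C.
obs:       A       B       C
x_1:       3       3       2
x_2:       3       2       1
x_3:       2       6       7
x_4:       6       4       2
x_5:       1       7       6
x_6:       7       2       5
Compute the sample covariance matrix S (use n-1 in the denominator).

Step 1 — column means:
  mean(A) = (3 + 3 + 2 + 6 + 1 + 7) / 6 = 22/6 = 3.6667
  mean(B) = (3 + 2 + 6 + 4 + 7 + 2) / 6 = 24/6 = 4
  mean(C) = (2 + 1 + 7 + 2 + 6 + 5) / 6 = 23/6 = 3.8333

Step 2 — sample covariance S[i,j] = (1/(n-1)) · Σ_k (x_{k,i} - mean_i) · (x_{k,j} - mean_j), with n-1 = 5.
  S[A,A] = ((-0.6667)·(-0.6667) + (-0.6667)·(-0.6667) + (-1.6667)·(-1.6667) + (2.3333)·(2.3333) + (-2.6667)·(-2.6667) + (3.3333)·(3.3333)) / 5 = 27.3333/5 = 5.4667
  S[A,B] = ((-0.6667)·(-1) + (-0.6667)·(-2) + (-1.6667)·(2) + (2.3333)·(0) + (-2.6667)·(3) + (3.3333)·(-2)) / 5 = -16/5 = -3.2
  S[A,C] = ((-0.6667)·(-1.8333) + (-0.6667)·(-2.8333) + (-1.6667)·(3.1667) + (2.3333)·(-1.8333) + (-2.6667)·(2.1667) + (3.3333)·(1.1667)) / 5 = -8.3333/5 = -1.6667
  S[B,B] = ((-1)·(-1) + (-2)·(-2) + (2)·(2) + (0)·(0) + (3)·(3) + (-2)·(-2)) / 5 = 22/5 = 4.4
  S[B,C] = ((-1)·(-1.8333) + (-2)·(-2.8333) + (2)·(3.1667) + (0)·(-1.8333) + (3)·(2.1667) + (-2)·(1.1667)) / 5 = 18/5 = 3.6
  S[C,C] = ((-1.8333)·(-1.8333) + (-2.8333)·(-2.8333) + (3.1667)·(3.1667) + (-1.8333)·(-1.8333) + (2.1667)·(2.1667) + (1.1667)·(1.1667)) / 5 = 30.8333/5 = 6.1667

S is symmetric (S[j,i] = S[i,j]). Assembling:

S = [[5.4667, -3.2, -1.6667],
 [-3.2, 4.4, 3.6],
 [-1.6667, 3.6, 6.1667]]


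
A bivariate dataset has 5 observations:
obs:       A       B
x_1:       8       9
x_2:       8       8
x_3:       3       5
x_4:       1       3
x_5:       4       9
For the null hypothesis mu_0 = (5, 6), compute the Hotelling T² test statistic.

Step 1 — sample mean vector:
  mean(A) = (8 + 8 + 3 + 1 + 4) / 5 = 24/5 = 4.8
  mean(B) = (9 + 8 + 5 + 3 + 9) / 5 = 34/5 = 6.8
  x̄ = (4.8, 6.8),  deviation x̄ - mu_0 = (4.8, 6.8) - (5, 6) = (-0.2, 0.8).

Step 2 — sample covariance matrix, S[i,j] = (1/(n-1)) · Σ_k (x_{k,i} - mean_i) · (x_{k,j} - mean_j), divisor n-1 = 4:
  S[A,A] = ((3.2)·(3.2) + (3.2)·(3.2) + (-1.8)·(-1.8) + (-3.8)·(-3.8) + (-0.8)·(-0.8)) / 4 = 38.8/4 = 9.7
  S[A,B] = ((3.2)·(2.2) + (3.2)·(1.2) + (-1.8)·(-1.8) + (-3.8)·(-3.8) + (-0.8)·(2.2)) / 4 = 26.8/4 = 6.7
  S[B,B] = ((2.2)·(2.2) + (1.2)·(1.2) + (-1.8)·(-1.8) + (-3.8)·(-3.8) + (2.2)·(2.2)) / 4 = 28.8/4 = 7.2
  S = [[9.7, 6.7],
 [6.7, 7.2]].

Step 3 — invert S. det(S) = 9.7·7.2 - (6.7)² = 24.95.
  S^{-1} = (1/det) · [[d, -b], [-b, a]] = [[0.2886, -0.2685],
 [-0.2685, 0.3888]].

Step 4 — quadratic form (x̄ - mu_0)^T · S^{-1} · (x̄ - mu_0):
  S^{-1} · (x̄ - mu_0) = (-0.2725, 0.3647),
  (x̄ - mu_0)^T · [...] = (-0.2)·(-0.2725) + (0.8)·(0.3647) = 0.3463.

Step 5 — scale by n: T² = 5 · 0.3463 = 1.7315.

T² ≈ 1.7315


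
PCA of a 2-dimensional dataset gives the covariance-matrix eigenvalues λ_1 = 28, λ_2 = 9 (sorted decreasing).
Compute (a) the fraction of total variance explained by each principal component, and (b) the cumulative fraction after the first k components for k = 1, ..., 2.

Step 1 — total variance = trace(Sigma) = Σ λ_i = 28 + 9 = 37.

Step 2 — fraction explained by component i = λ_i / Σ λ:
  PC1: 28/37 = 0.7568
  PC2: 9/37 = 0.2432

Step 3 — cumulative fraction after k components = (λ_1 + ... + λ_k) / Σ λ:
  k = 1: 28/37 = 0.7568
  k = 2: (28 + 9)/37 = 37/37 = 1

Summary (fraction, with percent):

explained: PC1 0.7568 (75.68%), PC2 0.2432 (24.32%);  cumulative: 0.7568, 1
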